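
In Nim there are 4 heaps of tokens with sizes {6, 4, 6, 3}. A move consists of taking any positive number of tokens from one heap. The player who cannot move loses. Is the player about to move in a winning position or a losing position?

Nim-sum: 6 ^ 4 ^ 6 ^ 3 = 7.
The nim-sum is 7 ≠ 0, so this is an N-position: the player to move can win.

Winning position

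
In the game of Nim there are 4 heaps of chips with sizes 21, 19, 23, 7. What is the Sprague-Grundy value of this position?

Write each in binary and XOR column by column:
  10101  (21)
  10011  (19)
  10111  (23)
  00111  (7)
  -----
  10110  (22)

22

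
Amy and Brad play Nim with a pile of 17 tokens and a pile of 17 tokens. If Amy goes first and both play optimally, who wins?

Brad wins

Nim-sum: 17 ^ 17 = 0.
The nim-sum is 0, so this is a P-position: the player to move is in a losing position under optimal play; Amy is about to move from it and so loses — Brad wins.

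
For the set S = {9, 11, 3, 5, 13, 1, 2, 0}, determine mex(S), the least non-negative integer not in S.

The values 0, 1, 2, 3 are all present; 4 is the first non-negative integer missing from the set.

4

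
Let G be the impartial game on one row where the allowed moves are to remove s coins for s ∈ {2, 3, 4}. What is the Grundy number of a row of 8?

1

Compute g(0), g(1), … for moves {2, 3, 4}:
g(0) = mex{} = 0
g(1) = mex{} = 0
g(2) = mex{0} = 1
g(3) = mex{0} = 1
g(4) = mex{0,1} = 2
g(5) = mex{0,1} = 2
g(6) = mex{1,2} = 0
g(7) = mex{1,2} = 0
g(8) = mex{0,2} = 1
So g(8) = 1.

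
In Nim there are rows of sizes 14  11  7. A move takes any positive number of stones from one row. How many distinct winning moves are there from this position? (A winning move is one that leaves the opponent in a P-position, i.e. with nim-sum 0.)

In binary:
  1110  (14)
  1011  (11)
  0111  (7)
  ----
  0010  (2)
The overall nim-sum is X = 2. A row of size p has a winning move iff p XOR X < p (reduce it to p XOR X).
  14: 14 XOR 2 = 12 < 14 — winning move (to 12).
  11: 11 XOR 2 = 9 < 11 — winning move (to 9).
  7: 7 XOR 2 = 5 < 7 — winning move (to 5).
That gives 3 winning moves.

3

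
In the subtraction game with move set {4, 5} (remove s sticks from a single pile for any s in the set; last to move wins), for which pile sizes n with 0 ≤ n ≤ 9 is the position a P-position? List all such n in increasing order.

0, 1, 2, 3, 9

Build the Grundy sequence with g(k) = mex{g(k−s) : s ∈ {4, 5}, s ≤ k}:
k:     0  1  2  3  4  5  6  7  8  9
g(k):  0  0  0  0  1  1  1  1  2  0
The P-positions (g = 0) in 0..9 are 0, 1, 2, 3, 9.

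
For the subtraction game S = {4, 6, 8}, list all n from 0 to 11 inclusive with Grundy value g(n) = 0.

Compute g(0), g(1), … for moves {4, 6, 8}:
k:     0  1  2  3  4  5  6  7  8  9 10 11
g(k):  0  0  0  0  1  1  1  1  2  2  2  2
The P-positions (g = 0) in 0..11 are 0, 1, 2, 3.

0, 1, 2, 3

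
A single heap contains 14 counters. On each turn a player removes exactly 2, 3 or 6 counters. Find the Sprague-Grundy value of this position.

0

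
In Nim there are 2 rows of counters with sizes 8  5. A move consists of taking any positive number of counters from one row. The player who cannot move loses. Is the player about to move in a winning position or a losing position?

Compute the nim-sum pairwise:
8 XOR 5 = 13
The nim-sum is 13 ≠ 0, so this is an N-position: the player to move can win.

Winning position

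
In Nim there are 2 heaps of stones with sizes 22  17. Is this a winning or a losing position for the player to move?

Compute the nim-sum pairwise:
22 ⊕ 17 = 7
The nim-sum is 7 ≠ 0, so this is an N-position: the player to move can win.

Winning position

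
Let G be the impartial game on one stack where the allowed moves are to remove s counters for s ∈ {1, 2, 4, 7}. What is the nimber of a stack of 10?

1

Compute g(0), g(1), … for moves {1, 2, 4, 7}:
k:     0  1  2  3  4  5  6  7  8  9 10
g(k):  0  1  2  0  1  2  0  1  2  0  1
So g(10) = 1.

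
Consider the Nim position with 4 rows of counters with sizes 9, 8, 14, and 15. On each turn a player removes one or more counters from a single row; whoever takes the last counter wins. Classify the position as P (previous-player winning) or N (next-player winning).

Nim-sum: 9 ^ 8 ^ 14 ^ 15 = 0.
The nim-sum is 0, so this is a P-position: the player to move is in a losing position under optimal play.

P-position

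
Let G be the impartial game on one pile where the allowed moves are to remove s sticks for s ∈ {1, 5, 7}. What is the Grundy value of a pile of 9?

Build the Grundy sequence with g(k) = mex{g(k−s) : s ∈ {1, 5, 7}, s ≤ k}:
g(0) = mex{} = 0
g(1) = mex{0} = 1
g(2) = mex{1} = 0
g(3) = mex{0} = 1
g(4) = mex{1} = 0
g(5) = mex{0} = 1
g(6) = mex{1} = 0
g(7) = mex{0} = 1
g(8) = mex{1} = 0
g(9) = mex{0} = 1
So g(9) = 1.

1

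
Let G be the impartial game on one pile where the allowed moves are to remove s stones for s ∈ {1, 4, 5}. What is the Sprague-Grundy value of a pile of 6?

2

Grundy values for subtraction set {1, 4, 5}:
k:     0  1  2  3  4  5  6
g(k):  0  1  0  1  2  3  2
So g(6) = 2.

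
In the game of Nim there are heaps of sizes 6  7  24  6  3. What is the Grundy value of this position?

Nim-sum: 6 ^ 7 ^ 24 ^ 6 ^ 3 = 28.

28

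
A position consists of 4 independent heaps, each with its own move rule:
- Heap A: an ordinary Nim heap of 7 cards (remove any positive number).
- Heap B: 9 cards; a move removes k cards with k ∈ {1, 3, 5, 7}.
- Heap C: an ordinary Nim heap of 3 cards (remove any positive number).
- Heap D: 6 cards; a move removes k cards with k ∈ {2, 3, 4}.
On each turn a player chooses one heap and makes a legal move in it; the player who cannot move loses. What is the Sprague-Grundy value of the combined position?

5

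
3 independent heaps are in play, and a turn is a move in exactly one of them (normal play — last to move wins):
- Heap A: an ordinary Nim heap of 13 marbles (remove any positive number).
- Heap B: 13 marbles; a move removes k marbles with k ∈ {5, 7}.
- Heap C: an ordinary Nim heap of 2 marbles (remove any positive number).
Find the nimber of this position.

15

Heap A is a plain Nim heap of size 13, so its Grundy value is 13.
For heap B, compute g(0), g(1), … with moves {5, 7}:
k:     0  1  2  3  4  5  6  7  8  9 10 11 12 13
g(k):  0  0  0  0  0  1  1  1  1  1  2  2  0  0
So g(13) = 0.
Heap C is a plain Nim heap of size 2, so its Grundy value is 2.
The value of a disjunctive sum is the nim-sum of the parts.
Combined value = 13 XOR 0 XOR 2 = 15.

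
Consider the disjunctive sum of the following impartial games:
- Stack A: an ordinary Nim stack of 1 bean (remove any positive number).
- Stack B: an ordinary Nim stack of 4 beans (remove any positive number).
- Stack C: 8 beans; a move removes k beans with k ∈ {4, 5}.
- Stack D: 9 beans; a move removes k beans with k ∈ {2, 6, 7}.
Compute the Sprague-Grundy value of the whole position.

7

Stack A is a plain Nim stack of size 1, so its Grundy value is 1.
Stack B is a plain Nim stack of size 4, so its Grundy value is 4.
Grundy values for stack C (subtraction set {4, 5}):
k:     0  1  2  3  4  5  6  7  8
g(k):  0  0  0  0  1  1  1  1  2
So g(8) = 2.
Grundy values for stack D (subtraction set {2, 6, 7}):
g(0) = mex{} = 0
g(1) = mex{} = 0
g(2) = mex{0} = 1
g(3) = mex{0} = 1
g(4) = mex{1} = 0
g(5) = mex{1} = 0
g(6) = mex{0} = 1
g(7) = mex{0} = 1
g(8) = mex{0,1} = 2
g(9) = mex{1} = 0
So g(9) = 0.
By the Sprague-Grundy theorem, the Grundy value of a sum of independent games is the XOR of the component values.
Combined value = 1 ⊕ 4 ⊕ 2 ⊕ 0 = 7.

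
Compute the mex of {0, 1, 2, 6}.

3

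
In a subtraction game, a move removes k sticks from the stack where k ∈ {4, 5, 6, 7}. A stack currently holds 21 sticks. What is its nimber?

Build the Grundy sequence with g(k) = mex{g(k−s) : s ∈ {4, 5, 6, 7}, s ≤ k}:
k:     0  1  2  3  4  5  6  7  8  9 10 11 12 13 14 15 16 17 18 19 20 21
g(k):  0  0  0  0  1  1  1  1  2  2  2  0  0  0  0  1  1  1  1  2  2  2
So g(21) = 2.

2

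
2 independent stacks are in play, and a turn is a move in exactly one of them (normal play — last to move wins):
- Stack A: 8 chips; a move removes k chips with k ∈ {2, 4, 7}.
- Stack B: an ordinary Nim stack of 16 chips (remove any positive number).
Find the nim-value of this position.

17

For stack A, compute g(0), g(1), … with moves {2, 4, 7}:
g(0) = mex{} = 0
g(1) = mex{} = 0
g(2) = mex{0} = 1
g(3) = mex{0} = 1
g(4) = mex{0,1} = 2
g(5) = mex{0,1} = 2
g(6) = mex{1,2} = 0
g(7) = mex{0,1,2} = 3
g(8) = mex{0,2} = 1
So g(8) = 1.
Stack B is a plain Nim stack of size 16, so its Grundy value is 16.
By the Sprague-Grundy theorem, the Grundy value of a sum of independent games is the XOR of the component values.
Combined value = 1 ⊕ 16 = 17.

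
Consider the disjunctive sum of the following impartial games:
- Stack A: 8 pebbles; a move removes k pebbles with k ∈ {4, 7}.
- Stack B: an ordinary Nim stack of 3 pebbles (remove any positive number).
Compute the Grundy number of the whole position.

1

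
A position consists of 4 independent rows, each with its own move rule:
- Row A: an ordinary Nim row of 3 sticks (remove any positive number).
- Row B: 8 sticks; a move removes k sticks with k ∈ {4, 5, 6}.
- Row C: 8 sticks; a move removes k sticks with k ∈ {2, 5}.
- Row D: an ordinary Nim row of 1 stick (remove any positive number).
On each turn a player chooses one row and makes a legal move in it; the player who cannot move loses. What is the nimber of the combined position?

0

Row A is a plain Nim row of size 3, so its Grundy value is 3.
Build the Grundy sequence for row B with g(k) = mex{g(k−s) : s ∈ {4, 5, 6}, s ≤ k}:
g(0) = mex{} = 0
g(1) = mex{} = 0
g(2) = mex{} = 0
g(3) = mex{} = 0
g(4) = mex{0} = 1
g(5) = mex{0} = 1
g(6) = mex{0} = 1
g(7) = mex{0} = 1
g(8) = mex{0,1} = 2
So g(8) = 2.
Grundy values for row C (subtraction set {2, 5}):
g(0) = mex{} = 0
g(1) = mex{} = 0
g(2) = mex{0} = 1
g(3) = mex{0} = 1
g(4) = mex{1} = 0
g(5) = mex{0,1} = 2
g(6) = mex{0} = 1
g(7) = mex{1,2} = 0
g(8) = mex{1} = 0
So g(8) = 0.
Row D is a plain Nim row of size 1, so its Grundy value is 1.
The value of a disjunctive sum is the nim-sum of the parts.
Combined value = 3 ⊕ 2 ⊕ 0 ⊕ 1 = 0.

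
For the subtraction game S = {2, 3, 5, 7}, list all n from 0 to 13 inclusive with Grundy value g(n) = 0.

0, 1, 9, 10

Grundy values for subtraction set {2, 3, 5, 7}:
k:     0  1  2  3  4  5  6  7  8  9 10 11 12 13
g(k):  0  0  1  1  2  2  3  3  4  0  0  1  1  2
The P-positions (g = 0) in 0..13 are 0, 1, 9, 10.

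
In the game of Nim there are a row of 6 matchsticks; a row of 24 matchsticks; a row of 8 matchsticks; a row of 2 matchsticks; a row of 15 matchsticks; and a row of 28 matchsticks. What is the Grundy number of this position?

7

Nim-sum: 6 ⊕ 24 ⊕ 8 ⊕ 2 ⊕ 15 ⊕ 28 = 7.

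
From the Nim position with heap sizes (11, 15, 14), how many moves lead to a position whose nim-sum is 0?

3

Nim-sum: 11 XOR 15 XOR 14 = 10.
The overall nim-sum is X = 10. A heap of size p has a winning move iff p XOR X < p (reduce it to p XOR X).
  11: 11 XOR 10 = 1 < 11 — winning move (to 1).
  15: 15 XOR 10 = 5 < 15 — winning move (to 5).
  14: 14 XOR 10 = 4 < 14 — winning move (to 4).
That gives 3 winning moves.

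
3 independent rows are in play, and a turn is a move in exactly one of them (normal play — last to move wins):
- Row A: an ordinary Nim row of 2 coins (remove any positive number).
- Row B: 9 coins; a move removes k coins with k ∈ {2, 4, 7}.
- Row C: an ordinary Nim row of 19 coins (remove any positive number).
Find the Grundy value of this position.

Row A is a plain Nim row of size 2, so its Grundy value is 2.
Build the Grundy sequence for row B with g(k) = mex{g(k−s) : s ∈ {2, 4, 7}, s ≤ k}:
k:     0  1  2  3  4  5  6  7  8  9
g(k):  0  0  1  1  2  2  0  3  1  0
So g(9) = 0.
Row C is a plain Nim row of size 19, so its Grundy value is 19.
By the Sprague-Grundy theorem, the Grundy value of a sum of independent games is the XOR of the component values.
Combined value = 2 XOR 0 XOR 19 = 17.

17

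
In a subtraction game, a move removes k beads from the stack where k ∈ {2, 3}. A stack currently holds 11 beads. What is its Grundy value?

0

Grundy values for subtraction set {2, 3}:
k:     0  1  2  3  4  5  6  7  8  9 10 11
g(k):  0  0  1  1  2  0  0  1  1  2  0  0
So g(11) = 0.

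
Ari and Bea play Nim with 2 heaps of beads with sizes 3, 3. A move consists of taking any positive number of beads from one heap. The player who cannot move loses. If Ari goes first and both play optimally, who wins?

Bea wins

Compute the nim-sum pairwise:
3 XOR 3 = 0
The nim-sum is 0, so this is a P-position: the player to move is in a losing position under optimal play; Ari is about to move from it and so loses — Bea wins.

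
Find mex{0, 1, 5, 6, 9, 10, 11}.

The values 0, 1 are all present; 2 is the first non-negative integer missing from the set.

2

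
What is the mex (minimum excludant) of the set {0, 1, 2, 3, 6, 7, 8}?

The values 0, 1, 2, 3 are all present; 4 is the first non-negative integer missing from the set.

4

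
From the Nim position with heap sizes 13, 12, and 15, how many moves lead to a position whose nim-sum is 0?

3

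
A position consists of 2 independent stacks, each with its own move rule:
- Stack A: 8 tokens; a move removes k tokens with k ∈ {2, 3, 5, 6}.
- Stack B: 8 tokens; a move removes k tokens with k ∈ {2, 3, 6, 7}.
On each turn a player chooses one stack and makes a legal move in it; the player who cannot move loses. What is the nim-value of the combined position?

2

Build the Grundy sequence for stack A with g(k) = mex{g(k−s) : s ∈ {2, 3, 5, 6}, s ≤ k}:
g(0) = mex{} = 0
g(1) = mex{} = 0
g(2) = mex{0} = 1
g(3) = mex{0} = 1
g(4) = mex{0,1} = 2
g(5) = mex{0,1} = 2
g(6) = mex{0,1,2} = 3
g(7) = mex{0,1,2} = 3
g(8) = mex{1,2,3} = 0
So g(8) = 0.
Build the Grundy sequence for stack B with g(k) = mex{g(k−s) : s ∈ {2, 3, 6, 7}, s ≤ k}:
g(0) = mex{} = 0
g(1) = mex{} = 0
g(2) = mex{0} = 1
g(3) = mex{0} = 1
g(4) = mex{0,1} = 2
g(5) = mex{1} = 0
g(6) = mex{0,1,2} = 3
g(7) = mex{0,2} = 1
g(8) = mex{0,1,3} = 2
So g(8) = 2.
The value of a disjunctive sum is the nim-sum of the parts.
Combined value = 0 ⊕ 2 = 2.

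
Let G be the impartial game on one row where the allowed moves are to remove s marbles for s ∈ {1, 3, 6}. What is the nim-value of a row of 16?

3

Build the Grundy sequence with g(k) = mex{g(k−s) : s ∈ {1, 3, 6}, s ≤ k}:
k:     0  1  2  3  4  5  6  7  8  9 10 11 12 13 14 15 16
g(k):  0  1  0  1  0  1  2  3  2  0  1  0  1  0  1  2  3
So g(16) = 3.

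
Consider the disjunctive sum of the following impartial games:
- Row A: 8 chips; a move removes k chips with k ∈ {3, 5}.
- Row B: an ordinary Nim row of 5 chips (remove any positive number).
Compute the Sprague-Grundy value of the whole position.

Build the Grundy sequence for row A with g(k) = mex{g(k−s) : s ∈ {3, 5}, s ≤ k}:
k:     0  1  2  3  4  5  6  7  8
g(k):  0  0  0  1  1  1  2  2  0
So g(8) = 0.
Row B is a plain Nim row of size 5, so its Grundy value is 5.
The value of a disjunctive sum is the nim-sum of the parts.
Combined value = 0 XOR 5 = 5.

5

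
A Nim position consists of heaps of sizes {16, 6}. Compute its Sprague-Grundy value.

22

Compute the nim-sum pairwise:
16 XOR 6 = 22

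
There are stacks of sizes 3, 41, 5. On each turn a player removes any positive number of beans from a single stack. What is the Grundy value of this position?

47

Compute the nim-sum pairwise:
3 XOR 41 = 42
42 XOR 5 = 47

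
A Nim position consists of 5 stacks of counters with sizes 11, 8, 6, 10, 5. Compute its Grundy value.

10

Compute the nim-sum pairwise:
11 ⊕ 8 = 3
3 ⊕ 6 = 5
5 ⊕ 10 = 15
15 ⊕ 5 = 10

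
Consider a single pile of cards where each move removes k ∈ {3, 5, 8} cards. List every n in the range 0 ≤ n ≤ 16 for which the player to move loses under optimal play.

0, 1, 2, 11, 12, 13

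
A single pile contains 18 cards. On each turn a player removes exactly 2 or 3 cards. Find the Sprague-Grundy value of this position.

Grundy values for subtraction set {2, 3}:
k:     0  1  2  3  4  5  6  7  8  9 10 11 12 13 14 15 16 17 18
g(k):  0  0  1  1  2  0  0  1  1  2  0  0  1  1  2  0  0  1  1
So g(18) = 1.

1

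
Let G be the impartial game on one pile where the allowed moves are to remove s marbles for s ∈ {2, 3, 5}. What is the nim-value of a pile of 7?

Grundy values for subtraction set {2, 3, 5}:
g(0) = mex{} = 0
g(1) = mex{} = 0
g(2) = mex{0} = 1
g(3) = mex{0} = 1
g(4) = mex{0,1} = 2
g(5) = mex{0,1} = 2
g(6) = mex{0,1,2} = 3
g(7) = mex{1,2} = 0
So g(7) = 0.

0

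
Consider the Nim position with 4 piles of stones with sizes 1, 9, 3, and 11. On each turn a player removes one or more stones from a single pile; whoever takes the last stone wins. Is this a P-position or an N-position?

Bitwise XOR of the heap sizes:
  0001  (1)
  1001  (9)
  0011  (3)
  1011  (11)
  ----
  0000  (0)
The nim-sum is 0, so this is a P-position: the player to move is in a losing position under optimal play.

P-position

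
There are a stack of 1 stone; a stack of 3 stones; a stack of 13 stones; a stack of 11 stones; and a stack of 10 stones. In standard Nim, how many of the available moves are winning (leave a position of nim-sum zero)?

Nim-sum: 1 ^ 3 ^ 13 ^ 11 ^ 10 = 14.
The overall nim-sum is X = 14. A stack of size p has a winning move iff p XOR X < p (reduce it to p XOR X).
  1: 1 XOR 14 = 15 ≥ 1 — no move.
  3: 3 XOR 14 = 13 ≥ 3 — no move.
  13: 13 XOR 14 = 3 < 13 — winning move (to 3).
  11: 11 XOR 14 = 5 < 11 — winning move (to 5).
  10: 10 XOR 14 = 4 < 10 — winning move (to 4).
That gives 3 winning moves.

3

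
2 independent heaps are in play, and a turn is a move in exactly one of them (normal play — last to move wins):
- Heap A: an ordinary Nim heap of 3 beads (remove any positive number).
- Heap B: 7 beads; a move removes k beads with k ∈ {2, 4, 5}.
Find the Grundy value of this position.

Heap A is a plain Nim heap of size 3, so its Grundy value is 3.
Grundy values for heap B (subtraction set {2, 4, 5}):
g(0) = mex{} = 0
g(1) = mex{} = 0
g(2) = mex{0} = 1
g(3) = mex{0} = 1
g(4) = mex{0,1} = 2
g(5) = mex{0,1} = 2
g(6) = mex{0,1,2} = 3
g(7) = mex{1,2} = 0
So g(7) = 0.
By the Sprague-Grundy theorem, the Grundy value of a sum of independent games is the XOR of the component values.
Combined value = 3 ⊕ 0 = 3.

3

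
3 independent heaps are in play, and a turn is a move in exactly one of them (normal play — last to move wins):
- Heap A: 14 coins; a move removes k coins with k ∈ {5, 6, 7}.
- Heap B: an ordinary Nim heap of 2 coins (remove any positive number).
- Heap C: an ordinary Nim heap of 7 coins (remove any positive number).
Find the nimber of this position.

5

Grundy values for heap A (subtraction set {5, 6, 7}):
k:     0  1  2  3  4  5  6  7  8  9 10 11 12 13 14
g(k):  0  0  0  0  0  1  1  1  1  1  2  2  0  0  0
So g(14) = 0.
Heap B is a plain Nim heap of size 2, so its Grundy value is 2.
Heap C is a plain Nim heap of size 7, so its Grundy value is 7.
The value of a disjunctive sum is the nim-sum of the parts.
Combined value = 0 XOR 2 XOR 7 = 5.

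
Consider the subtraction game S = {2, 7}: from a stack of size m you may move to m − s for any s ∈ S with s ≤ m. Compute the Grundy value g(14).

0

Build the Grundy sequence with g(k) = mex{g(k−s) : s ∈ {2, 7}, s ≤ k}:
k:     0  1  2  3  4  5  6  7  8  9 10 11 12 13 14
g(k):  0  0  1  1  0  0  1  1  2  0  0  1  1  0  0
So g(14) = 0.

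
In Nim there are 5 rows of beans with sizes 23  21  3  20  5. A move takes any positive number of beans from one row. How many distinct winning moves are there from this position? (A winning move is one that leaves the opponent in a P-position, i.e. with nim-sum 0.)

3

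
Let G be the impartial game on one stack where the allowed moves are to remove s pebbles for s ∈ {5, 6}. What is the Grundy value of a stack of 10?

Grundy values for subtraction set {5, 6}:
k:     0  1  2  3  4  5  6  7  8  9 10
g(k):  0  0  0  0  0  1  1  1  1  1  2
So g(10) = 2.

2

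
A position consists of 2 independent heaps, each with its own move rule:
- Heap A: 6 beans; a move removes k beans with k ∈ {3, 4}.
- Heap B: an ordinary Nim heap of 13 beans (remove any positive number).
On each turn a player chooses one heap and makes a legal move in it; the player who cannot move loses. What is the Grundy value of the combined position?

15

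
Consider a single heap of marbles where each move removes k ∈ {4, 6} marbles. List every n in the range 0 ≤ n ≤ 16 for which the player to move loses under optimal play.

0, 1, 2, 3, 10, 11, 12, 13

Build the Grundy sequence with g(k) = mex{g(k−s) : s ∈ {4, 6}, s ≤ k}:
k:     0  1  2  3  4  5  6  7  8  9 10 11 12 13 14 15 16
g(k):  0  0  0  0  1  1  1  1  2  2  0  0  0  0  1  1  1
The P-positions (g = 0) in 0..16 are 0, 1, 2, 3, 10, 11, 12, 13.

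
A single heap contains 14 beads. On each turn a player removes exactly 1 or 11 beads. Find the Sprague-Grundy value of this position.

0

Build the Grundy sequence with g(k) = mex{g(k−s) : s ∈ {1, 11}, s ≤ k}:
k:     0  1  2  3  4  5  6  7  8  9 10 11 12 13 14
g(k):  0  1  0  1  0  1  0  1  0  1  0  1  0  1  0
So g(14) = 0.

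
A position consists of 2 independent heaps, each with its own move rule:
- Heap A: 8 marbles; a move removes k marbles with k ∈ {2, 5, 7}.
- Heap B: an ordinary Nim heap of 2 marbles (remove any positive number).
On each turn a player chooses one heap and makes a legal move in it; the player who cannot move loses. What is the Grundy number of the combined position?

0

Build the Grundy sequence for heap A with g(k) = mex{g(k−s) : s ∈ {2, 5, 7}, s ≤ k}:
k:     0  1  2  3  4  5  6  7  8
g(k):  0  0  1  1  0  2  1  3  2
So g(8) = 2.
Heap B is a plain Nim heap of size 2, so its Grundy value is 2.
By the Sprague-Grundy theorem, the Grundy value of a sum of independent games is the XOR of the component values.
Combined value = 2 XOR 2 = 0.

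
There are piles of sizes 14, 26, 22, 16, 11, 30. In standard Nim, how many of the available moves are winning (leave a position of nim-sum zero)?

3

Bitwise XOR of the heap sizes:
  01110  (14)
  11010  (26)
  10110  (22)
  10000  (16)
  01011  (11)
  11110  (30)
  -----
  00111  (7)
The overall nim-sum is X = 7. A pile of size p has a winning move iff p XOR X < p (reduce it to p XOR X).
  14: 14 XOR 7 = 9 < 14 — winning move (to 9).
  26: 26 XOR 7 = 29 ≥ 26 — no move.
  22: 22 XOR 7 = 17 < 22 — winning move (to 17).
  16: 16 XOR 7 = 23 ≥ 16 — no move.
  11: 11 XOR 7 = 12 ≥ 11 — no move.
  30: 30 XOR 7 = 25 < 30 — winning move (to 25).
That gives 3 winning moves.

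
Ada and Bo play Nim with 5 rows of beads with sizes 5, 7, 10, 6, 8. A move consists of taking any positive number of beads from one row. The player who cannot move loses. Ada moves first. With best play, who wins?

Nim-sum: 5 XOR 7 XOR 10 XOR 6 XOR 8 = 6.
The nim-sum is 6 ≠ 0, so this is an N-position: the player to move can win; Ada has a winning move.

Ada wins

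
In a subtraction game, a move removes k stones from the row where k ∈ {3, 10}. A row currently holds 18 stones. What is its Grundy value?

1

Grundy values for subtraction set {3, 10}:
k:     0  1  2  3  4  5  6  7  8  9 10 11 12 13 14 15 16 17 18
g(k):  0  0  0  1  1  1  0  0  0  1  1  1  2  0  0  0  1  1  1
So g(18) = 1.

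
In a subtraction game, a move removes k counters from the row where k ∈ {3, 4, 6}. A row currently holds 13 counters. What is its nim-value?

Build the Grundy sequence with g(k) = mex{g(k−s) : s ∈ {3, 4, 6}, s ≤ k}:
k:     0  1  2  3  4  5  6  7  8  9 10 11 12 13
g(k):  0  0  0  1  1  1  2  2  2  0  0  0  1  1
So g(13) = 1.

1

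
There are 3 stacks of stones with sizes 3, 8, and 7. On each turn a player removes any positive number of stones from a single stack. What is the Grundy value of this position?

Nim-sum: 3 XOR 8 XOR 7 = 12.

12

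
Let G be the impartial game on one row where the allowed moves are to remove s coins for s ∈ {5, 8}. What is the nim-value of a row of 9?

1

Compute g(0), g(1), … for moves {5, 8}:
k:     0  1  2  3  4  5  6  7  8  9
g(k):  0  0  0  0  0  1  1  1  1  1
So g(9) = 1.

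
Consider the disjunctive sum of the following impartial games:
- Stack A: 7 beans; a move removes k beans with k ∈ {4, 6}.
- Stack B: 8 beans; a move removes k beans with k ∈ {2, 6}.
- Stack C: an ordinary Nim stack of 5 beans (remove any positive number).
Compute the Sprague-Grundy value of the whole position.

4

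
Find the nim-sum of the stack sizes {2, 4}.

Compute the nim-sum pairwise:
2 ⊕ 4 = 6

6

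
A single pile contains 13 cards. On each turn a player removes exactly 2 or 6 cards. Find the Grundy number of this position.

Grundy values for subtraction set {2, 6}:
g(0) = mex{} = 0
g(1) = mex{} = 0
g(2) = mex{0} = 1
g(3) = mex{0} = 1
g(4) = mex{1} = 0
g(5) = mex{1} = 0
g(6) = mex{0} = 1
g(7) = mex{0} = 1
g(8) = mex{1} = 0
g(9) = mex{1} = 0
g(10) = mex{0} = 1
g(11) = mex{0} = 1
g(12) = mex{1} = 0
g(13) = mex{1} = 0
So g(13) = 0.

0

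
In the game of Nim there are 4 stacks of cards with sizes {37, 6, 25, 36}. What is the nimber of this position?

Compute the nim-sum pairwise:
37 XOR 6 = 35
35 XOR 25 = 58
58 XOR 36 = 30

30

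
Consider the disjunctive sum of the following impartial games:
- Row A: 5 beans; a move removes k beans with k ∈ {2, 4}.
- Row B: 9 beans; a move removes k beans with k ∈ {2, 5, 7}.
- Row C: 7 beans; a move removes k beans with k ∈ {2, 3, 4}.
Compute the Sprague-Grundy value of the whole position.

0

Build the Grundy sequence for row A with g(k) = mex{g(k−s) : s ∈ {2, 4}, s ≤ k}:
k:     0  1  2  3  4  5
g(k):  0  0  1  1  2  2
So g(5) = 2.
Build the Grundy sequence for row B with g(k) = mex{g(k−s) : s ∈ {2, 5, 7}, s ≤ k}:
g(0) = mex{} = 0
g(1) = mex{} = 0
g(2) = mex{0} = 1
g(3) = mex{0} = 1
g(4) = mex{1} = 0
g(5) = mex{0,1} = 2
g(6) = mex{0} = 1
g(7) = mex{0,1,2} = 3
g(8) = mex{0,1} = 2
g(9) = mex{0,1,3} = 2
So g(9) = 2.
Grundy values for row C (subtraction set {2, 3, 4}):
k:     0  1  2  3  4  5  6  7
g(k):  0  0  1  1  2  2  0  0
So g(7) = 0.
By the Sprague-Grundy theorem, the Grundy value of a sum of independent games is the XOR of the component values.
Combined value = 2 XOR 2 XOR 0 = 0.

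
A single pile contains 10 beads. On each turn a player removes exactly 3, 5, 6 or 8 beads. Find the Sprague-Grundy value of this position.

Grundy values for subtraction set {3, 5, 6, 8}:
k:     0  1  2  3  4  5  6  7  8  9 10
g(k):  0  0  0  1  1  1  2  2  2  3  3
So g(10) = 3.

3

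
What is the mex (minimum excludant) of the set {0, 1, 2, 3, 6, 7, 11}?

4

The values 0, 1, 2, 3 are all present; 4 is the first non-negative integer missing from the set.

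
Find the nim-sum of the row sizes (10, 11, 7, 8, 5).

11

Write each in binary and XOR column by column:
  1010  (10)
  1011  (11)
  0111  (7)
  1000  (8)
  0101  (5)
  ----
  1011  (11)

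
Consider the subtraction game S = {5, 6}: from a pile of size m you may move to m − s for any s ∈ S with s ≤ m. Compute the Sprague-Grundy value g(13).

0

Grundy values for subtraction set {5, 6}:
g(0) = mex{} = 0
g(1) = mex{} = 0
g(2) = mex{} = 0
g(3) = mex{} = 0
g(4) = mex{} = 0
g(5) = mex{0} = 1
g(6) = mex{0} = 1
g(7) = mex{0} = 1
g(8) = mex{0} = 1
g(9) = mex{0} = 1
g(10) = mex{0,1} = 2
g(11) = mex{1} = 0
g(12) = mex{1} = 0
g(13) = mex{1} = 0
So g(13) = 0.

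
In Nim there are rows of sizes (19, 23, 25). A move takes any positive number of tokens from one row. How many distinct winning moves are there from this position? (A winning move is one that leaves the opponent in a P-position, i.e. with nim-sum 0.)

3

Write each in binary and XOR column by column:
  10011  (19)
  10111  (23)
  11001  (25)
  -----
  11101  (29)
The overall nim-sum is X = 29. A row of size p has a winning move iff p XOR X < p (reduce it to p XOR X).
  19: 19 XOR 29 = 14 < 19 — winning move (to 14).
  23: 23 XOR 29 = 10 < 23 — winning move (to 10).
  25: 25 XOR 29 = 4 < 25 — winning move (to 4).
That gives 3 winning moves.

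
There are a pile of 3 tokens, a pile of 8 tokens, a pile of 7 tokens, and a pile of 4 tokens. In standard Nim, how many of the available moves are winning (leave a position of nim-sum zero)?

1

Compute the nim-sum pairwise:
3 ^ 8 = 11
11 ^ 7 = 12
12 ^ 4 = 8
The overall nim-sum is X = 8. A pile of size p has a winning move iff p XOR X < p (reduce it to p XOR X).
  3: 3 XOR 8 = 11 ≥ 3 — no move.
  8: 8 XOR 8 = 0 < 8 — winning move (to 0).
  7: 7 XOR 8 = 15 ≥ 7 — no move.
  4: 4 XOR 8 = 12 ≥ 4 — no move.
That gives 1 winning move.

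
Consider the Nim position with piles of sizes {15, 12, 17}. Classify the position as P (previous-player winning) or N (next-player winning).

N-position

Compute the nim-sum pairwise:
15 XOR 12 = 3
3 XOR 17 = 18
The nim-sum is 18 ≠ 0, so this is an N-position: the player to move can win.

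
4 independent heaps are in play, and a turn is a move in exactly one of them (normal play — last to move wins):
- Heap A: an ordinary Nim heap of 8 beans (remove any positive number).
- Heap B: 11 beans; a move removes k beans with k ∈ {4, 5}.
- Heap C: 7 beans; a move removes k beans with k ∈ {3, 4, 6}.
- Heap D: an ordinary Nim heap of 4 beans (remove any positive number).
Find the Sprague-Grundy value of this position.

14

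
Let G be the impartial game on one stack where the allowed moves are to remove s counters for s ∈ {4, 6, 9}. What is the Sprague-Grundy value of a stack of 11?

Compute g(0), g(1), … for moves {4, 6, 9}:
g(0) = mex{} = 0
g(1) = mex{} = 0
g(2) = mex{} = 0
g(3) = mex{} = 0
g(4) = mex{0} = 1
g(5) = mex{0} = 1
g(6) = mex{0} = 1
g(7) = mex{0} = 1
g(8) = mex{0,1} = 2
g(9) = mex{0,1} = 2
g(10) = mex{0,1} = 2
g(11) = mex{0,1} = 2
So g(11) = 2.

2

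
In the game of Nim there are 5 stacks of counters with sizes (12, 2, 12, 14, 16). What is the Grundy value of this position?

Nim-sum: 12 XOR 2 XOR 12 XOR 14 XOR 16 = 28.

28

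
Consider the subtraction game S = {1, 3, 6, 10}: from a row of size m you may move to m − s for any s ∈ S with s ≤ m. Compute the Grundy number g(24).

Build the Grundy sequence with g(k) = mex{g(k−s) : s ∈ {1, 3, 6, 10}, s ≤ k}:
k:     0  1  2  3  4  5  6  7  8  9 10 11 12 13 14 15 16 17 18 19 20 21 22 23 24
g(k):  0  1  0  1  0  1  2  3  2  0  1  0  1  0  1  2  3  2  0  1  0  1  0  1  2
So g(24) = 2.

2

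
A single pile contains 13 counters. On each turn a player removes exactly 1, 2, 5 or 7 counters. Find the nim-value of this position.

Compute g(0), g(1), … for moves {1, 2, 5, 7}:
g(0) = mex{} = 0
g(1) = mex{0} = 1
g(2) = mex{0,1} = 2
g(3) = mex{1,2} = 0
g(4) = mex{0,2} = 1
g(5) = mex{0,1} = 2
g(6) = mex{1,2} = 0
g(7) = mex{0,2} = 1
g(8) = mex{0,1} = 2
g(9) = mex{1,2} = 0
g(10) = mex{0,2} = 1
g(11) = mex{0,1} = 2
g(12) = mex{1,2} = 0
g(13) = mex{0,2} = 1
So g(13) = 1.

1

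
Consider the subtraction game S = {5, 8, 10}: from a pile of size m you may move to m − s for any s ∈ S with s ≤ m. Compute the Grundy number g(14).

2

Compute g(0), g(1), … for moves {5, 8, 10}:
g(0) = mex{} = 0
g(1) = mex{} = 0
g(2) = mex{} = 0
g(3) = mex{} = 0
g(4) = mex{} = 0
g(5) = mex{0} = 1
g(6) = mex{0} = 1
g(7) = mex{0} = 1
g(8) = mex{0} = 1
g(9) = mex{0} = 1
g(10) = mex{0,1} = 2
g(11) = mex{0,1} = 2
g(12) = mex{0,1} = 2
g(13) = mex{0,1} = 2
g(14) = mex{0,1} = 2
So g(14) = 2.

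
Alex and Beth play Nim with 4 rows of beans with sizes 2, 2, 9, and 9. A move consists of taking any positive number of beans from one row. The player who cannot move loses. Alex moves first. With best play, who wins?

Beth wins

Compute the nim-sum pairwise:
2 ^ 2 = 0
0 ^ 9 = 9
9 ^ 9 = 0
The nim-sum is 0, so this is a P-position: the player to move is in a losing position under optimal play; Alex is about to move from it and so loses — Beth wins.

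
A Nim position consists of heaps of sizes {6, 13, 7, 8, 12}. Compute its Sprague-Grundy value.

8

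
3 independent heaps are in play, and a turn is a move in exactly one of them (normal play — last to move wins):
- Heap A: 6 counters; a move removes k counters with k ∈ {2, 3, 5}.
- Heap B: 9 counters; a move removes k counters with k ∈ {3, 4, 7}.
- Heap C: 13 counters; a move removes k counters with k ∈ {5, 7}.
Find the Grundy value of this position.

0

Build the Grundy sequence for heap A with g(k) = mex{g(k−s) : s ∈ {2, 3, 5}, s ≤ k}:
g(0) = mex{} = 0
g(1) = mex{} = 0
g(2) = mex{0} = 1
g(3) = mex{0} = 1
g(4) = mex{0,1} = 2
g(5) = mex{0,1} = 2
g(6) = mex{0,1,2} = 3
So g(6) = 3.
For heap B, compute g(0), g(1), … with moves {3, 4, 7}:
g(0) = mex{} = 0
g(1) = mex{} = 0
g(2) = mex{} = 0
g(3) = mex{0} = 1
g(4) = mex{0} = 1
g(5) = mex{0} = 1
g(6) = mex{0,1} = 2
g(7) = mex{0,1} = 2
g(8) = mex{0,1} = 2
g(9) = mex{0,1,2} = 3
So g(9) = 3.
Grundy values for heap C (subtraction set {5, 7}):
k:     0  1  2  3  4  5  6  7  8  9 10 11 12 13
g(k):  0  0  0  0  0  1  1  1  1  1  2  2  0  0
So g(13) = 0.
By the Sprague-Grundy theorem, the Grundy value of a sum of independent games is the XOR of the component values.
Combined value = 3 XOR 3 XOR 0 = 0.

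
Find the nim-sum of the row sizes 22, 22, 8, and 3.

Compute the nim-sum pairwise:
22 ⊕ 22 = 0
0 ⊕ 8 = 8
8 ⊕ 3 = 11

11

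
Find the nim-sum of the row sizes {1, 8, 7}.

14

Nim-sum: 1 ⊕ 8 ⊕ 7 = 14.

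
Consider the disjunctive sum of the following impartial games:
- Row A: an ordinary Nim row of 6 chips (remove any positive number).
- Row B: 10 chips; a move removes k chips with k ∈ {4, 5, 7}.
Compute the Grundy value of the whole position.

Row A is a plain Nim row of size 6, so its Grundy value is 6.
For row B, compute g(0), g(1), … with moves {4, 5, 7}:
g(0) = mex{} = 0
g(1) = mex{} = 0
g(2) = mex{} = 0
g(3) = mex{} = 0
g(4) = mex{0} = 1
g(5) = mex{0} = 1
g(6) = mex{0} = 1
g(7) = mex{0} = 1
g(8) = mex{0,1} = 2
g(9) = mex{0,1} = 2
g(10) = mex{0,1} = 2
So g(10) = 2.
By the Sprague-Grundy theorem, the Grundy value of a sum of independent games is the XOR of the component values.
Combined value = 6 XOR 2 = 4.

4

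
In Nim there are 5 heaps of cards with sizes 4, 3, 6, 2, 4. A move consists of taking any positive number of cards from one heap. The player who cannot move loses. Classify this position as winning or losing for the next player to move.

Winning position

Compute the nim-sum pairwise:
4 XOR 3 = 7
7 XOR 6 = 1
1 XOR 2 = 3
3 XOR 4 = 7
The nim-sum is 7 ≠ 0, so this is an N-position: the player to move can win.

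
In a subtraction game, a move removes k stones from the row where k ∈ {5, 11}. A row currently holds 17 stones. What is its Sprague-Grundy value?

0

Compute g(0), g(1), … for moves {5, 11}:
k:     0  1  2  3  4  5  6  7  8  9 10 11 12 13 14 15 16 17
g(k):  0  0  0  0  0  1  1  1  1  1  0  2  2  2  2  1  0  0
So g(17) = 0.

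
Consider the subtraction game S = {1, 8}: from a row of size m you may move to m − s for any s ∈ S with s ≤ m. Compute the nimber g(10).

1

Grundy values for subtraction set {1, 8}:
g(0) = mex{} = 0
g(1) = mex{0} = 1
g(2) = mex{1} = 0
g(3) = mex{0} = 1
g(4) = mex{1} = 0
g(5) = mex{0} = 1
g(6) = mex{1} = 0
g(7) = mex{0} = 1
g(8) = mex{0,1} = 2
g(9) = mex{1,2} = 0
g(10) = mex{0} = 1
So g(10) = 1.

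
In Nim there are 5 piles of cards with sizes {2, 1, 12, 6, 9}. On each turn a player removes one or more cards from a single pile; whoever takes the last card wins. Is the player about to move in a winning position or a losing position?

Losing position

Nim-sum: 2 XOR 1 XOR 12 XOR 6 XOR 9 = 0.
The nim-sum is 0, so this is a P-position: the player to move is in a losing position under optimal play.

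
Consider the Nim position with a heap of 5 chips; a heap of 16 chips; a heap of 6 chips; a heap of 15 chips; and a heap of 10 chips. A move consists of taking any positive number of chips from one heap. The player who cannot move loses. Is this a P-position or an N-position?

Write each in binary and XOR column by column:
  00101  (5)
  10000  (16)
  00110  (6)
  01111  (15)
  01010  (10)
  -----
  10110  (22)
The nim-sum is 22 ≠ 0, so this is an N-position: the player to move can win.

N-position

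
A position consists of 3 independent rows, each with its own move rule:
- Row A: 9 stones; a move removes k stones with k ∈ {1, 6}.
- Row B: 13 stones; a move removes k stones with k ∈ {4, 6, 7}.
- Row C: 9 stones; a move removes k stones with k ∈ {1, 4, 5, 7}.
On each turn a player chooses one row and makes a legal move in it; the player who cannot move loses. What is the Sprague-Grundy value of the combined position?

For row A, compute g(0), g(1), … with moves {1, 6}:
g(0) = mex{} = 0
g(1) = mex{0} = 1
g(2) = mex{1} = 0
g(3) = mex{0} = 1
g(4) = mex{1} = 0
g(5) = mex{0} = 1
g(6) = mex{0,1} = 2
g(7) = mex{1,2} = 0
g(8) = mex{0} = 1
g(9) = mex{1} = 0
So g(9) = 0.
Grundy values for row B (subtraction set {4, 6, 7}):
g(0) = mex{} = 0
g(1) = mex{} = 0
g(2) = mex{} = 0
g(3) = mex{} = 0
g(4) = mex{0} = 1
g(5) = mex{0} = 1
g(6) = mex{0} = 1
g(7) = mex{0} = 1
g(8) = mex{0,1} = 2
g(9) = mex{0,1} = 2
g(10) = mex{0,1} = 2
g(11) = mex{1} = 0
g(12) = mex{1,2} = 0
g(13) = mex{1,2} = 0
So g(13) = 0.
For row C, compute g(0), g(1), … with moves {1, 4, 5, 7}:
k:     0  1  2  3  4  5  6  7  8  9
g(k):  0  1  0  1  2  3  2  3  0  1
So g(9) = 1.
The value of a disjunctive sum is the nim-sum of the parts.
Combined value = 0 ⊕ 0 ⊕ 1 = 1.

1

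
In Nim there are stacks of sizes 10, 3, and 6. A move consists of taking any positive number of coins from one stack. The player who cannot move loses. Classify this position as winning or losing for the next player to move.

Winning position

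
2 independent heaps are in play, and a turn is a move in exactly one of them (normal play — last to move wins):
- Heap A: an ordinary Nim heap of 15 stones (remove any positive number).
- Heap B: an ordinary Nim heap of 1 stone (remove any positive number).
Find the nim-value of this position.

14

Heap A is a plain Nim heap of size 15, so its Grundy value is 15.
Heap B is a plain Nim heap of size 1, so its Grundy value is 1.
By the Sprague-Grundy theorem, the Grundy value of a sum of independent games is the XOR of the component values.
Combined value = 15 ⊕ 1 = 14.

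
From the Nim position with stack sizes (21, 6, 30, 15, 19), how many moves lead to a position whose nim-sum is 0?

3

Nim-sum: 21 ⊕ 6 ⊕ 30 ⊕ 15 ⊕ 19 = 17.
The overall nim-sum is X = 17. A stack of size p has a winning move iff p XOR X < p (reduce it to p XOR X).
  21: 21 XOR 17 = 4 < 21 — winning move (to 4).
  6: 6 XOR 17 = 23 ≥ 6 — no move.
  30: 30 XOR 17 = 15 < 30 — winning move (to 15).
  15: 15 XOR 17 = 30 ≥ 15 — no move.
  19: 19 XOR 17 = 2 < 19 — winning move (to 2).
That gives 3 winning moves.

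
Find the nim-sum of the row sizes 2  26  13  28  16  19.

10

Nim-sum: 2 XOR 26 XOR 13 XOR 28 XOR 16 XOR 19 = 10.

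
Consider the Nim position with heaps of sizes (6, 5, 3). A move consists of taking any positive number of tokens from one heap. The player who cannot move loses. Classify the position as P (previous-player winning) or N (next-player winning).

P-position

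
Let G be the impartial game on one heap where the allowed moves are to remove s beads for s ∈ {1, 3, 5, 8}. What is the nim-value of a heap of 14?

1

Compute g(0), g(1), … for moves {1, 3, 5, 8}:
k:     0  1  2  3  4  5  6  7  8  9 10 11 12 13 14
g(k):  0  1  0  1  0  1  0  1  2  3  2  3  2  0  1
So g(14) = 1.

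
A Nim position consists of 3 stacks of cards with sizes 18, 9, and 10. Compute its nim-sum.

Nim-sum: 18 ⊕ 9 ⊕ 10 = 17.

17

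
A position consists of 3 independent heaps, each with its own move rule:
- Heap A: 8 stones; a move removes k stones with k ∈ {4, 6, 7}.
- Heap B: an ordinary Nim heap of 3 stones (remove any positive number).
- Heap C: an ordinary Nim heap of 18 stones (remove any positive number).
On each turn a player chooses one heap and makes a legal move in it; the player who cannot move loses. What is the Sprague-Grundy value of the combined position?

19

For heap A, compute g(0), g(1), … with moves {4, 6, 7}:
g(0) = mex{} = 0
g(1) = mex{} = 0
g(2) = mex{} = 0
g(3) = mex{} = 0
g(4) = mex{0} = 1
g(5) = mex{0} = 1
g(6) = mex{0} = 1
g(7) = mex{0} = 1
g(8) = mex{0,1} = 2
So g(8) = 2.
Heap B is a plain Nim heap of size 3, so its Grundy value is 3.
Heap C is a plain Nim heap of size 18, so its Grundy value is 18.
By the Sprague-Grundy theorem, the Grundy value of a sum of independent games is the XOR of the component values.
Combined value = 2 ⊕ 3 ⊕ 18 = 19.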